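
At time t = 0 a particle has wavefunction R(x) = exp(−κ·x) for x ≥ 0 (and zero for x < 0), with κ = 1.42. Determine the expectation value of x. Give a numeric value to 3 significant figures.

⟨x⟩ = ∫ x·|R|² dx / ∫|R|² dx (integrals over the domain).
Every integrand reduces to terms xʲ·e^(−2κx) on [0, ∞); use ∫₀^∞ xʲ·e^(−2κx) dx = j!/(2κ)^(j+1).
State is unnormalized: ∫|R|² dx = 0.35211, and ∫R*·x·R dx = 0.12398, so ⟨x⟩ = 0.12398 / 0.35211.
⟨x⟩ = 0.35211.

0.352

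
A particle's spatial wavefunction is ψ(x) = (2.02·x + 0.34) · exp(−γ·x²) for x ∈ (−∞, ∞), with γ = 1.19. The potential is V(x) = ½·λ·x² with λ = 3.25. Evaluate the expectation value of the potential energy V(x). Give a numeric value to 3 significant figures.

⟨V⟩ = ∫ V(x)·|ψ|² dx / ∫|ψ|² dx.
Expand each integrand as polynomial × e^(−2γx²) and use ∫x^(2j)·e^(−2γx²) dx = (2j−1)!!/(4γ)^j · √(π/(2γ)), odd powers → 0; here √(π/(2γ)) = 1.1489.
State is unnormalized: ∫|ψ|² dx = 1.1177, and ∫ψ*·V(x)·ψ dx = 1.0540, so ⟨V⟩ = 1.0540 / 1.1177.
⟨V⟩ = 0.94303.

0.943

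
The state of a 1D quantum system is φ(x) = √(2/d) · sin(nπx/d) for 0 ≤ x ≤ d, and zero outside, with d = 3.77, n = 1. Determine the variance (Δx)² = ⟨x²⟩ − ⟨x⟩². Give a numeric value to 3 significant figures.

Compute ⟨x⟩ and ⟨x²⟩ separately, then (Δx)² = ⟨x²⟩ − ⟨x⟩².
With sin²θ = (1 − cos2θ)/2 on 0 ≤ x ≤ d: ∫sin²(nπx/d) dx = d/2, ∫x·sin²(nπx/d) dx = d²/4, ∫x²·sin²(nπx/d) dx = d³·(1/6 − 1/(4n²π²)); higher powers xᵏ the same way, integrating xᵏ·cos(2nπx/d) by parts.
⟨x⟩ = 1.8850 and ⟨x²⟩ = 4.0176.
(Δx)² = 4.0176 − (1.8850)² = 0.46437.

0.464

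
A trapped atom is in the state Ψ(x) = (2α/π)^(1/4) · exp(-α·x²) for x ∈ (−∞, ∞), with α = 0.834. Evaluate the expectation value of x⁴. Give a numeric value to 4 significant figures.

0.2696

⟨x⁴⟩ = ∫ x⁴·|Ψ|² dx (integrals over the domain).
Gaussian moments: ∫x^(2j)·e^(−2αx²) dx = (2j−1)!!/(4α)^j · √(π/(2α)), odd powers integrate to 0; here √(π/(2α)) = 1.3724.
⟨x⁴⟩ = 0.26957.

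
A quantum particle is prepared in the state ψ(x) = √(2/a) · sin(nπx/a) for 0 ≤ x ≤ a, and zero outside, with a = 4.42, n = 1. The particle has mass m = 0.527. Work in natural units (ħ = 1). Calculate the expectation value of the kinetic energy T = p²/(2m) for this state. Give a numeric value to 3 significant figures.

0.479

T = −(ħ²/2m) d²/dx², so ⟨T⟩ = −(ħ²/2m) ∫ ψ*·ψ'' dx; with m = 0.527.
d/dx sin(nπx/a) = (nπ/a)·cos(nπx/a) and d²/dx² sin(nπx/a) = −(nπ/a)²·sin(nπx/a); on 0 ≤ x ≤ a, ∫sin²(nπx/a) dx = a/2 and ∫sin(nπx/a)·cos(nπx/a) dx = 0.
⟨T⟩ = 0.47931.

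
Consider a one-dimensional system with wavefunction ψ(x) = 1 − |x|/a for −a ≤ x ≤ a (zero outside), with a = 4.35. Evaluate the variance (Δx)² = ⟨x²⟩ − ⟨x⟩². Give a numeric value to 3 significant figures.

Compute ⟨x⟩ and ⟨x²⟩ separately, then (Δx)² = ⟨x²⟩ − ⟨x⟩².
ψ is even, so ∫ over [−a, a] = 2∫₀ᵃ with ψ = 1 − x/a there: ∫₀ᵃ (1 − x/a)² dx = a/3, ∫₀ᵃ x²(1 − x/a)² dx = a³/30, ∫₀ᵃ x⁴(1 − x/a)² dx = a⁵/105.
Normalization: ∫|ψ|² dx = 2.9000.
⟨x⟩ = 0.0000 and ⟨x²⟩ = 1.8923.
(Δx)² = 1.8923 − (0.0000)² = 1.8923.

1.89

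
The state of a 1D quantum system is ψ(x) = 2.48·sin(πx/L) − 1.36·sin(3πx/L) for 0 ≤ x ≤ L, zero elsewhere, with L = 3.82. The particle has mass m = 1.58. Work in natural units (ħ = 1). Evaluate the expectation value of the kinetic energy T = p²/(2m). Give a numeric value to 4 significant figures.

0.6099

T = −(ħ²/2m) d²/dx², so ⟨T⟩ = −(ħ²/2m) ∫ ψ*·ψ'' dx / ∫|ψ|² dx; with m = 1.58.
d²/dx² sin(jπx/L) = −(jπ/L)²·sin(jπx/L); on 0 ≤ x ≤ L, ∫sin²(jπx/L) dx = L/2 and ∫sin(jπx/L)·sin(lπx/L) dx = 0 for j ≠ l, so only diagonal terms survive in ∫|ψ|² and ∫ψ·ψ″; ∫ψ·ψ′ dx = [ψ²/2] between the walls = 0.
State is unnormalized: ∫|ψ|² dx = 15.280, and ∫ψ*·(−ħ²/2m · ψ'') dx = 9.3195, so ⟨T⟩ = 9.3195 / 15.280.
⟨T⟩ = 0.60992.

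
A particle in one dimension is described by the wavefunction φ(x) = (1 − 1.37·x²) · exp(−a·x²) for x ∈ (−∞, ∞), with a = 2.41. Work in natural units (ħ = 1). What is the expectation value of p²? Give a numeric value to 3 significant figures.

4.43

p² φ = −ħ² d²φ/dx²; ⟨p²⟩ = −ħ² ∫ φ*·φ'' dx / ∫|φ|² dx.
Expand each integrand as polynomial × e^(−2ax²) and use ∫x^(2j)·e^(−2ax²) dx = (2j−1)!!/(4a)^j · √(π/(2a)), odd powers → 0; here √(π/(2a)) = 0.80733. Differentiate with the product rule, d/dx e^(−ax²) = −2ax·e^(−ax²).
State is unnormalized: ∫|φ|² dx = 0.62678, and ∫φ*·(−ħ² φ'') dx = 2.7738, so ⟨p²⟩ = 2.7738 / 0.62678.
⟨p²⟩ = 4.4254.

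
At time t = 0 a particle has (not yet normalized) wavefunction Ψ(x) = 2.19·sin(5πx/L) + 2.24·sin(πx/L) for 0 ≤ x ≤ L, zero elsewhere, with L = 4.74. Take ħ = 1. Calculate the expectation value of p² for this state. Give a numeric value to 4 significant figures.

p² Ψ = −ħ² d²Ψ/dx²; ⟨p²⟩ = −ħ² ∫ Ψ*·Ψ'' dx / ∫|Ψ|² dx.
d²/dx² sin(jπx/L) = −(jπ/L)²·sin(jπx/L); on 0 ≤ x ≤ L, ∫sin²(jπx/L) dx = L/2 and ∫sin(jπx/L)·sin(lπx/L) dx = 0 for j ≠ l, so only diagonal terms survive in ∫|Ψ|² and ∫Ψ·Ψ″; ∫Ψ·Ψ′ dx = [Ψ²/2] between the walls = 0.
State is unnormalized: ∫|Ψ|² dx = 23.258, and ∫Ψ*·(−ħ² Ψ'') dx = 130.05, so ⟨p²⟩ = 130.05 / 23.258.
⟨p²⟩ = 5.5917.

5.592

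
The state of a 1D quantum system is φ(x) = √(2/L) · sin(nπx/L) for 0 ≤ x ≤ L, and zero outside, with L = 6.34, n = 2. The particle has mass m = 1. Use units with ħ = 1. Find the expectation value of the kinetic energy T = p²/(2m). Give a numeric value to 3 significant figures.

0.491

T = −(ħ²/2m) d²/dx², so ⟨T⟩ = −(ħ²/2m) ∫ φ*·φ'' dx; with m = 1.
d/dx sin(nπx/L) = (nπ/L)·cos(nπx/L) and d²/dx² sin(nπx/L) = −(nπ/L)²·sin(nπx/L); on 0 ≤ x ≤ L, ∫sin²(nπx/L) dx = L/2 and ∫sin(nπx/L)·cos(nπx/L) dx = 0.
⟨T⟩ = 0.49108.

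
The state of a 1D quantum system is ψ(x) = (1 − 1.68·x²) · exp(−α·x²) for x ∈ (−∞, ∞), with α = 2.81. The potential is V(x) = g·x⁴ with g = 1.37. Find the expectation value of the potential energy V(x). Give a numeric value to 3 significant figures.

⟨V⟩ = ∫ V(x)·|ψ|² dx / ∫|ψ|² dx.
Expand each integrand as polynomial × e^(−2αx²) and use ∫x^(2j)·e^(−2αx²) dx = (2j−1)!!/(4α)^j · √(π/(2α)), odd powers → 0; here √(π/(2α)) = 0.74766.
State is unnormalized: ∫|ψ|² dx = 0.57427, and ∫ψ*·V(x)·ψ dx = 0.0069866, so ⟨V⟩ = 0.0069866 / 0.57427.
⟨V⟩ = 0.012166.

0.0122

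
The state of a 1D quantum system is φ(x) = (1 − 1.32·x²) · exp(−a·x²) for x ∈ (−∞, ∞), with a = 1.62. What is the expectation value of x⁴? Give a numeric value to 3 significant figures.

⟨x⁴⟩ = ∫ x⁴·|φ|² dx / ∫|φ|² dx (integrals over the domain).
Expand each integrand as polynomial × e^(−2ax²) and use ∫x^(2j)·e^(−2ax²) dx = (2j−1)!!/(4a)^j · √(π/(2a)), odd powers → 0; here √(π/(2a)) = 0.98470.
State is unnormalized: ∫|φ|² dx = 0.70610, and ∫φ*·x⁴·φ dx = 0.029217, so ⟨x⁴⟩ = 0.029217 / 0.70610.
⟨x⁴⟩ = 0.041377.

0.0414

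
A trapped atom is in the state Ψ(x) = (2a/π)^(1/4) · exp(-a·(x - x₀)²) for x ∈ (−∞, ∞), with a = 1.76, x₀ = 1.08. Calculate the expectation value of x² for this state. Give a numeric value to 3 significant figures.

1.31

⟨x²⟩ = ∫ x²·|Ψ|² dx (integrals over the domain).
Gaussian moments (u = x − x₀): ∫u^(2j)·e^(−2au²) du = (2j−1)!!/(4a)^j · √(π/(2a)), odd powers integrate to 0; here √(π/(2a)) = 0.94472.
⟨x²⟩ = 1.3084.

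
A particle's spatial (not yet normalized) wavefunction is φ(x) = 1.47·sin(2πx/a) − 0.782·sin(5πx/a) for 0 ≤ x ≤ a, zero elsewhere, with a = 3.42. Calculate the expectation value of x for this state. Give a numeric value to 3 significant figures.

1.76

⟨x⟩ = ∫ x·|φ|² dx / ∫|φ|² dx (integrals over the domain).
On 0 ≤ x ≤ a (j ≠ l): ∫sin²(jπx/a) dx = a/2, ∫sin(jπx/a)·sin(lπx/a) dx = 0; diagonal moments ∫x·sin²(jπx/a) dx = a²/4, ∫x²·sin²(jπx/a) dx = a³·(1/6 − 1/(4j²π²)); cross terms ∫x·sin(jπx/a)·sin(lπx/a) dx = 0 for j + l even and −4jla²/(π²(j² − l²)²) for j + l odd, ∫x²·sin(jπx/a)·sin(lπx/a) dx = (−1)^(j+l)·4jla³/(π²(j² − l²)²); higher powers the same way via product-to-sum and parts.
State is unnormalized: ∫|φ|² dx = 4.7408, and ∫φ*·x·φ dx = 8.3540, so ⟨x⟩ = 8.3540 / 4.7408.
⟨x⟩ = 1.7621.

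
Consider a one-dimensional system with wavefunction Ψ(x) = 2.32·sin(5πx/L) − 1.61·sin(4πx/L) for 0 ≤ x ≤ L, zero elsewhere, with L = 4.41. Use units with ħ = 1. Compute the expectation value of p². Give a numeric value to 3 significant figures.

p² Ψ = −ħ² d²Ψ/dx²; ⟨p²⟩ = −ħ² ∫ Ψ*·Ψ'' dx / ∫|Ψ|² dx.
d²/dx² sin(jπx/L) = −(jπ/L)²·sin(jπx/L); on 0 ≤ x ≤ L, ∫sin²(jπx/L) dx = L/2 and ∫sin(jπx/L)·sin(lπx/L) dx = 0 for j ≠ l, so only diagonal terms survive in ∫|Ψ|² and ∫Ψ·Ψ″; ∫Ψ·Ψ′ dx = [Ψ²/2] between the walls = 0.
State is unnormalized: ∫|Ψ|² dx = 17.584, and ∫Ψ*·(−ħ² Ψ'') dx = 196.98, so ⟨p²⟩ = 196.98 / 17.584.
⟨p²⟩ = 11.202.

11.2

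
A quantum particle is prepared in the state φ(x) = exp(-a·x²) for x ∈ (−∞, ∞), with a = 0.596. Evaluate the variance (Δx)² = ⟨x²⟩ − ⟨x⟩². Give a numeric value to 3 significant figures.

0.419

Compute ⟨x⟩ and ⟨x²⟩ separately, then (Δx)² = ⟨x²⟩ − ⟨x⟩².
Gaussian moments: ∫x^(2j)·e^(−2ax²) dx = (2j−1)!!/(4a)^j · √(π/(2a)), odd powers integrate to 0; here √(π/(2a)) = 1.6234.
Normalization: ∫|φ|² dx = 1.6234.
⟨x⟩ = 0.0000 and ⟨x²⟩ = 0.41946.
(Δx)² = 0.41946 − (0.0000)² = 0.41946.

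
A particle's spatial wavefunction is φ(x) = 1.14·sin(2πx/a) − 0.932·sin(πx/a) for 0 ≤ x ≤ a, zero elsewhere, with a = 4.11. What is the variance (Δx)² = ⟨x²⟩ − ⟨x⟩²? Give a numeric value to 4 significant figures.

0.4102

Compute ⟨x⟩ and ⟨x²⟩ separately, then (Δx)² = ⟨x²⟩ − ⟨x⟩².
On 0 ≤ x ≤ a (j ≠ l): ∫sin²(jπx/a) dx = a/2, ∫sin(jπx/a)·sin(lπx/a) dx = 0; diagonal moments ∫x·sin²(jπx/a) dx = a²/4, ∫x²·sin²(jπx/a) dx = a³·(1/6 − 1/(4j²π²)); cross terms ∫x·sin(jπx/a)·sin(lπx/a) dx = 0 for j + l even and −4jla²/(π²(j² − l²)²) for j + l odd, ∫x²·sin(jπx/a)·sin(lπx/a) dx = (−1)^(j+l)·4jla³/(π²(j² − l²)²); higher powers the same way via product-to-sum and parts.
Normalization: ∫|φ|² dx = 4.4557.
⟨x⟩ = 2.7805 and ⟨x²⟩ = 8.1416.
(Δx)² = 8.1416 − (2.7805)² = 0.41019.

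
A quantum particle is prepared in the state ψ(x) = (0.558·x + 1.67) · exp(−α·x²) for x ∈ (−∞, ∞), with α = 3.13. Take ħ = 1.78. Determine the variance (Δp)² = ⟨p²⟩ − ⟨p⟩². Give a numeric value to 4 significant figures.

10.09

Compute ⟨p⟩ and ⟨p²⟩ separately; (Δp)² = ⟨p²⟩ − ⟨p⟩².
Expand each integrand as polynomial × e^(−2αx²) and use ∫x^(2j)·e^(−2αx²) dx = (2j−1)!!/(4α)^j · √(π/(2α)), odd powers → 0; here √(π/(2α)) = 0.70842. Differentiate with the product rule, d/dx e^(−αx²) = −2αx·e^(−αx²).
Normalization: ∫|ψ|² dx = 1.9933.
⟨p⟩ = 0.0000 and ⟨p²⟩ = 10.092.
(Δp)² = 10.092 − (0.0000)² = 10.092.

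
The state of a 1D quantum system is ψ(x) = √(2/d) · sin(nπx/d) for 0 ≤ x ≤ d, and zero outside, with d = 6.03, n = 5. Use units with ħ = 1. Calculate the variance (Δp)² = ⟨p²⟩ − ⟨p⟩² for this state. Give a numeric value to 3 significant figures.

Compute ⟨p⟩ and ⟨p²⟩ separately; (Δp)² = ⟨p²⟩ − ⟨p⟩².
d/dx sin(nπx/d) = (nπ/d)·cos(nπx/d) and d²/dx² sin(nπx/d) = −(nπ/d)²·sin(nπx/d); on 0 ≤ x ≤ d, ∫sin²(nπx/d) dx = d/2 and ∫sin(nπx/d)·cos(nπx/d) dx = 0.
⟨p⟩ = 0.0000 and ⟨p²⟩ = 6.7859.
(Δp)² = 6.7859 − (0.0000)² = 6.7859.

6.79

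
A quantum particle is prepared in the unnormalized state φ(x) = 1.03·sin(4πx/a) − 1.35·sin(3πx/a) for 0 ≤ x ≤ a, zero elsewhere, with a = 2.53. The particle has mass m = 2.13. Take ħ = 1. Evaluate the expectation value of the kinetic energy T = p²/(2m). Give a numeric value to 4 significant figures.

T = −(ħ²/2m) d²/dx², so ⟨T⟩ = −(ħ²/2m) ∫ φ*·φ'' dx / ∫|φ|² dx; with m = 2.13.
d²/dx² sin(jπx/a) = −(jπ/a)²·sin(jπx/a); on 0 ≤ x ≤ a, ∫sin²(jπx/a) dx = a/2 and ∫sin(jπx/a)·sin(lπx/a) dx = 0 for j ≠ l, so only diagonal terms survive in ∫|φ|² and ∫φ·φ″; ∫φ·φ′ dx = [φ²/2] between the walls = 0.
State is unnormalized: ∫|φ|² dx = 3.6475, and ∫φ*·(−ħ²/2m · φ'') dx = 15.282, so ⟨T⟩ = 15.282 / 3.6475.
⟨T⟩ = 4.1898.

4.190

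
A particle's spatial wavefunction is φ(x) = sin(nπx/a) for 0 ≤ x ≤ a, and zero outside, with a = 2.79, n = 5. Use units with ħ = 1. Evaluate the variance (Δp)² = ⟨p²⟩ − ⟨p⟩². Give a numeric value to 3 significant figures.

31.7

Compute ⟨p⟩ and ⟨p²⟩ separately; (Δp)² = ⟨p²⟩ − ⟨p⟩².
d/dx sin(nπx/a) = (nπ/a)·cos(nπx/a) and d²/dx² sin(nπx/a) = −(nπ/a)²·sin(nπx/a); on 0 ≤ x ≤ a, ∫sin²(nπx/a) dx = a/2 and ∫sin(nπx/a)·cos(nπx/a) dx = 0.
Normalization: ∫|φ|² dx = 1.3950.
⟨p⟩ = 0.0000 and ⟨p²⟩ = 31.698.
(Δp)² = 31.698 − (0.0000)² = 31.698.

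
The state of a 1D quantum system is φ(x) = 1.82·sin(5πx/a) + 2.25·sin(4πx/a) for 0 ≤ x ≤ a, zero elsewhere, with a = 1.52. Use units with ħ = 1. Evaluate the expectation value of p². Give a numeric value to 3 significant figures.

83.6

p² φ = −ħ² d²φ/dx²; ⟨p²⟩ = −ħ² ∫ φ*·φ'' dx / ∫|φ|² dx.
d²/dx² sin(jπx/a) = −(jπ/a)²·sin(jπx/a); on 0 ≤ x ≤ a, ∫sin²(jπx/a) dx = a/2 and ∫sin(jπx/a)·sin(lπx/a) dx = 0 for j ≠ l, so only diagonal terms survive in ∫|φ|² and ∫φ·φ″; ∫φ·φ′ dx = [φ²/2] between the walls = 0.
State is unnormalized: ∫|φ|² dx = 6.3649, and ∫φ*·(−ħ² φ'') dx = 531.82, so ⟨p²⟩ = 531.82 / 6.3649.
⟨p²⟩ = 83.555.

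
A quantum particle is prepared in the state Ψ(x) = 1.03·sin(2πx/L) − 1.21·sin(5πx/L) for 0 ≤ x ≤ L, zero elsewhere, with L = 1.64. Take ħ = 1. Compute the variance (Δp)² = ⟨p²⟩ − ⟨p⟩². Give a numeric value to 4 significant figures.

59.36

Compute ⟨p⟩ and ⟨p²⟩ separately; (Δp)² = ⟨p²⟩ − ⟨p⟩².
d²/dx² sin(jπx/L) = −(jπ/L)²·sin(jπx/L); on 0 ≤ x ≤ L, ∫sin²(jπx/L) dx = L/2 and ∫sin(jπx/L)·sin(lπx/L) dx = 0 for j ≠ l, so only diagonal terms survive in ∫|Ψ|² and ∫Ψ·Ψ″; ∫Ψ·Ψ′ dx = [Ψ²/2] between the walls = 0.
Normalization: ∫|Ψ|² dx = 2.0705.
⟨p⟩ = 0.0000 and ⟨p²⟩ = 59.361.
(Δp)² = 59.361 − (0.0000)² = 59.361.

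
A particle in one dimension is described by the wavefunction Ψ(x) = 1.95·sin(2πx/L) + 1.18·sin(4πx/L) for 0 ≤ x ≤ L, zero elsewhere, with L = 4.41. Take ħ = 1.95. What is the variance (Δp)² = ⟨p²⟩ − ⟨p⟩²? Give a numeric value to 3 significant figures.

Compute ⟨p⟩ and ⟨p²⟩ separately; (Δp)² = ⟨p²⟩ − ⟨p⟩².
d²/dx² sin(jπx/L) = −(jπ/L)²·sin(jπx/L); on 0 ≤ x ≤ L, ∫sin²(jπx/L) dx = L/2 and ∫sin(jπx/L)·sin(lπx/L) dx = 0 for j ≠ l, so only diagonal terms survive in ∫|Ψ|² and ∫Ψ·Ψ″; ∫Ψ·Ψ′ dx = [Ψ²/2] between the walls = 0.
Normalization: ∫|Ψ|² dx = 11.455.
⟨p⟩ = 0.0000 and ⟨p²⟩ = 13.926.
(Δp)² = 13.926 − (0.0000)² = 13.926.

13.9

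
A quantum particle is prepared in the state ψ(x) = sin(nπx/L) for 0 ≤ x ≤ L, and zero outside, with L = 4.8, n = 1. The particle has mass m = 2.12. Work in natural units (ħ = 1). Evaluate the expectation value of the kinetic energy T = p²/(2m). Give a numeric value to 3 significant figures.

0.101

T = −(ħ²/2m) d²/dx², so ⟨T⟩ = −(ħ²/2m) ∫ ψ*·ψ'' dx / ∫|ψ|² dx; with m = 2.12.
d/dx sin(nπx/L) = (nπ/L)·cos(nπx/L) and d²/dx² sin(nπx/L) = −(nπ/L)²·sin(nπx/L); on 0 ≤ x ≤ L, ∫sin²(nπx/L) dx = L/2 and ∫sin(nπx/L)·cos(nπx/L) dx = 0.
State is unnormalized: ∫|ψ|² dx = 2.4000, and ∫ψ*·(−ħ²/2m · ψ'') dx = 0.24247, so ⟨T⟩ = 0.24247 / 2.4000.
⟨T⟩ = 0.10103.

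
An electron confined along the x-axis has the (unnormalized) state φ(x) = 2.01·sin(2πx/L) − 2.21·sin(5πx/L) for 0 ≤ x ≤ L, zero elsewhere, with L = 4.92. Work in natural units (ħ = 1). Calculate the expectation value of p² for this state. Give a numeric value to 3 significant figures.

p² φ = −ħ² d²φ/dx²; ⟨p²⟩ = −ħ² ∫ φ*·φ'' dx / ∫|φ|² dx.
d²/dx² sin(jπx/L) = −(jπ/L)²·sin(jπx/L); on 0 ≤ x ≤ L, ∫sin²(jπx/L) dx = L/2 and ∫sin(jπx/L)·sin(lπx/L) dx = 0 for j ≠ l, so only diagonal terms survive in ∫|φ|² and ∫φ·φ″; ∫φ·φ′ dx = [φ²/2] between the walls = 0.
State is unnormalized: ∫|φ|² dx = 21.954, and ∫φ*·(−ħ² φ'') dx = 138.68, so ⟨p²⟩ = 138.68 / 21.954.
⟨p²⟩ = 6.3169.

6.32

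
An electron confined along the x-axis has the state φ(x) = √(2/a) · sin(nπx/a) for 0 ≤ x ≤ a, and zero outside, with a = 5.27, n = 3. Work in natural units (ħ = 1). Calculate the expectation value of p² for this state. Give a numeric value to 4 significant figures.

3.198

p² φ = −ħ² d²φ/dx²; ⟨p²⟩ = −ħ² ∫ φ*·φ'' dx.
d/dx sin(nπx/a) = (nπ/a)·cos(nπx/a) and d²/dx² sin(nπx/a) = −(nπ/a)²·sin(nπx/a); on 0 ≤ x ≤ a, ∫sin²(nπx/a) dx = a/2 and ∫sin(nπx/a)·cos(nπx/a) dx = 0.
⟨p²⟩ = 3.1983.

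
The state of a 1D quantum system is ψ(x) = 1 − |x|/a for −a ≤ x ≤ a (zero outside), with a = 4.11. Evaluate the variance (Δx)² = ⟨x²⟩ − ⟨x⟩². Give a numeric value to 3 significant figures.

Compute ⟨x⟩ and ⟨x²⟩ separately, then (Δx)² = ⟨x²⟩ − ⟨x⟩².
ψ is even, so ∫ over [−a, a] = 2∫₀ᵃ with ψ = 1 − x/a there: ∫₀ᵃ (1 − x/a)² dx = a/3, ∫₀ᵃ x²(1 − x/a)² dx = a³/30, ∫₀ᵃ x⁴(1 − x/a)² dx = a⁵/105.
Normalization: ∫|ψ|² dx = 2.7400.
⟨x⟩ = 0.0000 and ⟨x²⟩ = 1.6892.
(Δx)² = 1.6892 − (0.0000)² = 1.6892.

1.69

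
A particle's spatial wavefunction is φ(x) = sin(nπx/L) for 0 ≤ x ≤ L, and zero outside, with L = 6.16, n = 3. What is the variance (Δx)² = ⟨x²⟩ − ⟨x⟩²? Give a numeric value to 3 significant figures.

Compute ⟨x⟩ and ⟨x²⟩ separately, then (Δx)² = ⟨x²⟩ − ⟨x⟩².
With sin²θ = (1 − cos2θ)/2 on 0 ≤ x ≤ L: ∫sin²(nπx/L) dx = L/2, ∫x·sin²(nπx/L) dx = L²/4, ∫x²·sin²(nπx/L) dx = L³·(1/6 − 1/(4n²π²)); higher powers xᵏ the same way, integrating xᵏ·cos(2nπx/L) by parts.
Normalization: ∫|φ|² dx = 3.0800.
⟨x⟩ = 3.0800 and ⟨x²⟩ = 12.435.
(Δx)² = 12.435 − (3.0800)² = 2.9485.

2.95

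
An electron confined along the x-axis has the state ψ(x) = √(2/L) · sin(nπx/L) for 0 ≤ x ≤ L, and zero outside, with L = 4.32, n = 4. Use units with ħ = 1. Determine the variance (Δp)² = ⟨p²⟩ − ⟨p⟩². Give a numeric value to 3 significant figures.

8.46

Compute ⟨p⟩ and ⟨p²⟩ separately; (Δp)² = ⟨p²⟩ − ⟨p⟩².
d/dx sin(nπx/L) = (nπ/L)·cos(nπx/L) and d²/dx² sin(nπx/L) = −(nπ/L)²·sin(nπx/L); on 0 ≤ x ≤ L, ∫sin²(nπx/L) dx = L/2 and ∫sin(nπx/L)·cos(nπx/L) dx = 0.
⟨p⟩ = 0.0000 and ⟨p²⟩ = 8.4616.
(Δp)² = 8.4616 − (0.0000)² = 8.4616.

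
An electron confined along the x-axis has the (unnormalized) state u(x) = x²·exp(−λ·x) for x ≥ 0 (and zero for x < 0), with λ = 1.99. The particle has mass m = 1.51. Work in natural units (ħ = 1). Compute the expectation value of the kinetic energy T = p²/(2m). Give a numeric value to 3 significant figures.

0.437

T = −(ħ²/2m) d²/dx², so ⟨T⟩ = −(ħ²/2m) ∫ u*·u'' dx / ∫|u|² dx; with m = 1.51.
Differentiate x²·exp(−λ·x) with the product rule; every integrand then reduces to terms xʲ·e^(−2λx) on [0, ∞), with ∫₀^∞ xʲ·e^(−2λx) dx = j!/(2λ)^(j+1).
State is unnormalized: ∫|u|² dx = 0.024032, and ∫u*·(−ħ²/2m · u'') dx = 0.010504, so ⟨T⟩ = 0.010504 / 0.024032.
⟨T⟩ = 0.43710.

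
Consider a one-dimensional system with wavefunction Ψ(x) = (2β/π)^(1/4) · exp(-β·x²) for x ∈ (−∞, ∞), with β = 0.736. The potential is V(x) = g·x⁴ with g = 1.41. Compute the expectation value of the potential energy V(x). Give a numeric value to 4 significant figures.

⟨V⟩ = ∫ V(x)·|Ψ|² dx.
Gaussian moments: ∫x^(2j)·e^(−2βx²) dx = (2j−1)!!/(4β)^j · √(π/(2β)), odd powers integrate to 0; here √(π/(2β)) = 1.4609.
⟨V⟩ = 0.48805.

0.4881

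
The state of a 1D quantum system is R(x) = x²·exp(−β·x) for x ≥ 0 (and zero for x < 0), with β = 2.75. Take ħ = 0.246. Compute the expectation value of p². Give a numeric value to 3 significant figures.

0.153

p² R = −ħ² d²R/dx²; ⟨p²⟩ = −ħ² ∫ R*·R'' dx / ∫|R|² dx.
Differentiate x²·exp(−β·x) with the product rule; every integrand then reduces to terms xʲ·e^(−2βx) on [0, ∞), with ∫₀^∞ xʲ·e^(−2βx) dx = j!/(2β)^(j+1).
State is unnormalized: ∫|R|² dx = 0.0047687, and ∫R*·(−ħ² R'') dx = 0.00072747, so ⟨p²⟩ = 0.00072747 / 0.0047687.
⟨p²⟩ = 0.15255.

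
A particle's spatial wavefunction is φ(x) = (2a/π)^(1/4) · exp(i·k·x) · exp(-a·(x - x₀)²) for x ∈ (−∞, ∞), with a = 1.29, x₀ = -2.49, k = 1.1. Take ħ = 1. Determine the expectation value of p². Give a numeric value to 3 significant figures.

2.50

p² φ = −ħ² d²φ/dx²; ⟨p²⟩ = −ħ² ∫ φ*·φ'' dx.
Gaussian moments (u = x − x₀): ∫u^(2j)·e^(−2au²) du = (2j−1)!!/(4a)^j · √(π/(2a)), odd powers integrate to 0; here √(π/(2a)) = 1.1035. Derivatives: φ′ = (ik − 2au)·φ, φ″ = ((ik − 2au)² − 2a)·φ; the odd-in-u pieces drop out.
⟨p²⟩ = 2.5000.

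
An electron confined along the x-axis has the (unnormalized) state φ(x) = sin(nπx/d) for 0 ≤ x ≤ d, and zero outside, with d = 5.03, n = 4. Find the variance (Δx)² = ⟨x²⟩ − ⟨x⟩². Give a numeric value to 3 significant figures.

2.03

Compute ⟨x⟩ and ⟨x²⟩ separately, then (Δx)² = ⟨x²⟩ − ⟨x⟩².
With sin²θ = (1 − cos2θ)/2 on 0 ≤ x ≤ d: ∫sin²(nπx/d) dx = d/2, ∫x·sin²(nπx/d) dx = d²/4, ∫x²·sin²(nπx/d) dx = d³·(1/6 − 1/(4n²π²)); higher powers xᵏ the same way, integrating xᵏ·cos(2nπx/d) by parts.
Normalization: ∫|φ|² dx = 2.5150.
⟨x⟩ = 2.5150 and ⟨x²⟩ = 8.3535.
(Δx)² = 8.3535 − (2.5150)² = 2.0283.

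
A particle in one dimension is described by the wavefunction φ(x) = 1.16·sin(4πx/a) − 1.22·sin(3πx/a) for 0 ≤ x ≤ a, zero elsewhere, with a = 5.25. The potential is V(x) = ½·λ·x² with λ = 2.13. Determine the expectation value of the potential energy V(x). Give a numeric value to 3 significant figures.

⟨V⟩ = ∫ V(x)·|φ|² dx / ∫|φ|² dx.
On 0 ≤ x ≤ a (j ≠ l): ∫sin²(jπx/a) dx = a/2, ∫sin(jπx/a)·sin(lπx/a) dx = 0; diagonal moments ∫x·sin²(jπx/a) dx = a²/4, ∫x²·sin²(jπx/a) dx = a³·(1/6 − 1/(4j²π²)); cross terms ∫x·sin(jπx/a)·sin(lπx/a) dx = 0 for j + l even and −4jla²/(π²(j² − l²)²) for j + l odd, ∫x²·sin(jπx/a)·sin(lπx/a) dx = (−1)^(j+l)·4jla³/(π²(j² − l²)²); higher powers the same way via product-to-sum and parts.
State is unnormalized: ∫|φ|² dx = 7.4393, and ∫φ*·V(x)·φ dx = 115.11, so ⟨V⟩ = 115.11 / 7.4393.
⟨V⟩ = 15.473.

15.5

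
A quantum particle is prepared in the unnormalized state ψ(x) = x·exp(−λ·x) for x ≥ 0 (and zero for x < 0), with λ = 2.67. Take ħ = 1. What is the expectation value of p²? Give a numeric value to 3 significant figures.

7.13

p² ψ = −ħ² d²ψ/dx²; ⟨p²⟩ = −ħ² ∫ ψ*·ψ'' dx / ∫|ψ|² dx.
Differentiate x·exp(−λ·x) with the product rule; every integrand then reduces to terms xʲ·e^(−2λx) on [0, ∞), with ∫₀^∞ xʲ·e^(−2λx) dx = j!/(2λ)^(j+1).
State is unnormalized: ∫|ψ|² dx = 0.013134, and ∫ψ*·(−ħ² ψ'') dx = 0.093633, so ⟨p²⟩ = 0.093633 / 0.013134.
⟨p²⟩ = 7.1289.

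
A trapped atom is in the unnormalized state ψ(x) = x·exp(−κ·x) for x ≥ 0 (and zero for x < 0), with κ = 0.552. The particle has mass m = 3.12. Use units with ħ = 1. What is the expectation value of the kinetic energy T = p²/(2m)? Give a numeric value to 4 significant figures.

T = −(ħ²/2m) d²/dx², so ⟨T⟩ = −(ħ²/2m) ∫ ψ*·ψ'' dx / ∫|ψ|² dx; with m = 3.12.
Differentiate x·exp(−κ·x) with the product rule; every integrand then reduces to terms xʲ·e^(−2κx) on [0, ∞), with ∫₀^∞ xʲ·e^(−2κx) dx = j!/(2κ)^(j+1).
State is unnormalized: ∫|ψ|² dx = 1.4864, and ∫ψ*·(−ħ²/2m · ψ'') dx = 0.072580, so ⟨T⟩ = 0.072580 / 1.4864.
⟨T⟩ = 0.048831.

0.04883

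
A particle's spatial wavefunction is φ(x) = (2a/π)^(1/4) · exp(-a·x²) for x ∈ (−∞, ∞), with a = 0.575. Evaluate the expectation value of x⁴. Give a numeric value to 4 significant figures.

⟨x⁴⟩ = ∫ x⁴·|φ|² dx (integrals over the domain).
Gaussian moments: ∫x^(2j)·e^(−2ax²) dx = (2j−1)!!/(4a)^j · √(π/(2a)), odd powers integrate to 0; here √(π/(2a)) = 1.6528.
⟨x⁴⟩ = 0.56711.

0.5671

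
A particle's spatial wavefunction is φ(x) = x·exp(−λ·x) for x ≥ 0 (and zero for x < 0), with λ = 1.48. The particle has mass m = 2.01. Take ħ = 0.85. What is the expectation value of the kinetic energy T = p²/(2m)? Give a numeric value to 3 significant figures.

0.394

T = −(ħ²/2m) d²/dx², so ⟨T⟩ = −(ħ²/2m) ∫ φ*·φ'' dx / ∫|φ|² dx; with m = 2.01.
Differentiate x·exp(−λ·x) with the product rule; every integrand then reduces to terms xʲ·e^(−2λx) on [0, ∞), with ∫₀^∞ xʲ·e^(−2λx) dx = j!/(2λ)^(j+1).
State is unnormalized: ∫|φ|² dx = 0.077118, and ∫φ*·(−ħ²/2m · φ'') dx = 0.030359, so ⟨T⟩ = 0.030359 / 0.077118.
⟨T⟩ = 0.39367.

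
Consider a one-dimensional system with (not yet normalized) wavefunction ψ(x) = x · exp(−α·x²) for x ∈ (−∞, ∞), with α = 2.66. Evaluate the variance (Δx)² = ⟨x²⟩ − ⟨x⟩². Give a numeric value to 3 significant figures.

0.282

Compute ⟨x⟩ and ⟨x²⟩ separately, then (Δx)² = ⟨x²⟩ − ⟨x⟩².
Expand each integrand as polynomial × e^(−2αx²) and use ∫x^(2j)·e^(−2αx²) dx = (2j−1)!!/(4α)^j · √(π/(2α)), odd powers → 0; here √(π/(2α)) = 0.76846.
Normalization: ∫|ψ|² dx = 0.072223.
⟨x⟩ = 0.0000 and ⟨x²⟩ = 0.28195.
(Δx)² = 0.28195 − (0.0000)² = 0.28195.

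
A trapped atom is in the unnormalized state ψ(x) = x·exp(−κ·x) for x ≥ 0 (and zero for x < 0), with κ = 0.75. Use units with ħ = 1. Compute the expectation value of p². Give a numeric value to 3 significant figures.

p² ψ = −ħ² d²ψ/dx²; ⟨p²⟩ = −ħ² ∫ ψ*·ψ'' dx / ∫|ψ|² dx.
Differentiate x·exp(−κ·x) with the product rule; every integrand then reduces to terms xʲ·e^(−2κx) on [0, ∞), with ∫₀^∞ xʲ·e^(−2κx) dx = j!/(2κ)^(j+1).
State is unnormalized: ∫|ψ|² dx = 0.59259, and ∫ψ*·(−ħ² ψ'') dx = 0.33333, so ⟨p²⟩ = 0.33333 / 0.59259.
⟨p²⟩ = 0.56250.

0.563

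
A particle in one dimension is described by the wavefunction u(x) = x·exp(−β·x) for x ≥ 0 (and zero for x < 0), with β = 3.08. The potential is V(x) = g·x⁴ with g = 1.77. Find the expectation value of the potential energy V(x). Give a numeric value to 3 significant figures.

0.443

⟨V⟩ = ∫ V(x)·|u|² dx / ∫|u|² dx.
Every integrand reduces to terms xʲ·e^(−2βx) on [0, ∞); use ∫₀^∞ xʲ·e^(−2βx) dx = j!/(2β)^(j+1).
State is unnormalized: ∫|u|² dx = 0.0085563, and ∫u*·V(x)·u dx = 0.0037865, so ⟨V⟩ = 0.0037865 / 0.0085563.
⟨V⟩ = 0.44254.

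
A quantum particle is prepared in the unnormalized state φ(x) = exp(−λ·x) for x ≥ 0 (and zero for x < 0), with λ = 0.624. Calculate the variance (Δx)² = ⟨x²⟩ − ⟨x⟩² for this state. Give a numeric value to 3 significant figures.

0.642

Compute ⟨x⟩ and ⟨x²⟩ separately, then (Δx)² = ⟨x²⟩ − ⟨x⟩².
Every integrand reduces to terms xʲ·e^(−2λx) on [0, ∞); use ∫₀^∞ xʲ·e^(−2λx) dx = j!/(2λ)^(j+1).
Normalization: ∫|φ|² dx = 0.80128.
⟨x⟩ = 0.80128 and ⟨x²⟩ = 1.2841.
(Δx)² = 1.2841 − (0.80128)² = 0.64205.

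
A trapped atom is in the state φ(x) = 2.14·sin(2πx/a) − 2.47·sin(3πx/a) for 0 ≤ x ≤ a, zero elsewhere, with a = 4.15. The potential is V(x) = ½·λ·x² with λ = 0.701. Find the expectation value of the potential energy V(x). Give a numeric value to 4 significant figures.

⟨V⟩ = ∫ V(x)·|φ|² dx / ∫|φ|² dx.
On 0 ≤ x ≤ a (j ≠ l): ∫sin²(jπx/a) dx = a/2, ∫sin(jπx/a)·sin(lπx/a) dx = 0; diagonal moments ∫x·sin²(jπx/a) dx = a²/4, ∫x²·sin²(jπx/a) dx = a³·(1/6 − 1/(4j²π²)); cross terms ∫x·sin(jπx/a)·sin(lπx/a) dx = 0 for j + l even and −4jla²/(π²(j² − l²)²) for j + l odd, ∫x²·sin(jπx/a)·sin(lπx/a) dx = (−1)^(j+l)·4jla³/(π²(j² − l²)²); higher powers the same way via product-to-sum and parts.
State is unnormalized: ∫|φ|² dx = 22.162, and ∫φ*·V(x)·φ dx = 69.197, so ⟨V⟩ = 69.197 / 22.162.
⟨V⟩ = 3.1223.

3.122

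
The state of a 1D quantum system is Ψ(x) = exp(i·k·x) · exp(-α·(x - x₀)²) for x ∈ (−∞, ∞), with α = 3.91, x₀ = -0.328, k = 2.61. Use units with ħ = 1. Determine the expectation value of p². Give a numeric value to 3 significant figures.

p² Ψ = −ħ² d²Ψ/dx²; ⟨p²⟩ = −ħ² ∫ Ψ*·Ψ'' dx / ∫|Ψ|² dx.
Gaussian moments (u = x − x₀): ∫u^(2j)·e^(−2αu²) du = (2j−1)!!/(4α)^j · √(π/(2α)), odd powers integrate to 0; here √(π/(2α)) = 0.63383. Derivatives: Ψ′ = (ik − 2αu)·Ψ, Ψ″ = ((ik − 2αu)² − 2α)·Ψ; the odd-in-u pieces drop out.
State is unnormalized: ∫|Ψ|² dx = 0.63383, and ∫Ψ*·(−ħ² Ψ'') dx = 6.7960, so ⟨p²⟩ = 6.7960 / 0.63383.
⟨p²⟩ = 10.722.

10.7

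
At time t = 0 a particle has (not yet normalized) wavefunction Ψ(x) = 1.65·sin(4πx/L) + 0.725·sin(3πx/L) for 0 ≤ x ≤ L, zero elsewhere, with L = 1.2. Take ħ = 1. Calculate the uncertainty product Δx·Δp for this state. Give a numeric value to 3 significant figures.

2.93

Δx = √(⟨x²⟩−⟨x⟩²), Δp = √(⟨p²⟩−⟨p⟩²).
On 0 ≤ x ≤ L (j ≠ l): ∫sin²(jπx/L) dx = L/2, ∫sin(jπx/L)·sin(lπx/L) dx = 0; diagonal moments ∫x·sin²(jπx/L) dx = L²/4, ∫x²·sin²(jπx/L) dx = L³·(1/6 − 1/(4j²π²)); cross terms ∫x·sin(jπx/L)·sin(lπx/L) dx = 0 for j + l even and −4jlL²/(π²(j² − l²)²) for j + l odd, ∫x²·sin(jπx/L)·sin(lπx/L) dx = (−1)^(j+l)·4jlL³/(π²(j² − l²)²); higher powers the same way via product-to-sum and parts. d²/dx² sin(jπx/L) = −(jπ/L)²·sin(jπx/L); on 0 ≤ x ≤ L, ∫sin²(jπx/L) dx = L/2 and ∫sin(jπx/L)·sin(lπx/L) dx = 0 for j ≠ l, so only diagonal terms survive in ∫|Ψ|² and ∫Ψ·Ψ″; ∫Ψ·Ψ′ dx = [Ψ²/2] between the walls = 0.
Normalization: ∫|Ψ|² dx = 1.9489.
⟨x⟩ = 0.42454, ⟨x²⟩ = 0.26432 ⇒ Δx = 0.28997.
⟨p⟩ = 0.0000, ⟨p²⟩ = 101.90 ⇒ Δp = 10.094.
Δx·Δp = 2.9271.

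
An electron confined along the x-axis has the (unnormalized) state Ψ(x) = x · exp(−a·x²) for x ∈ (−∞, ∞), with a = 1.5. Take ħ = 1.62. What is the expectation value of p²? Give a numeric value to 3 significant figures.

11.8

p² Ψ = −ħ² d²Ψ/dx²; ⟨p²⟩ = −ħ² ∫ Ψ*·Ψ'' dx / ∫|Ψ|² dx.
Expand each integrand as polynomial × e^(−2ax²) and use ∫x^(2j)·e^(−2ax²) dx = (2j−1)!!/(4a)^j · √(π/(2a)), odd powers → 0; here √(π/(2a)) = 1.0233. Differentiate with the product rule, d/dx e^(−ax²) = −2ax·e^(−ax²).
State is unnormalized: ∫|Ψ|² dx = 0.17055, and ∫Ψ*·(−ħ² Ψ'') dx = 2.0142, so ⟨p²⟩ = 2.0142 / 0.17055.
⟨p²⟩ = 11.810.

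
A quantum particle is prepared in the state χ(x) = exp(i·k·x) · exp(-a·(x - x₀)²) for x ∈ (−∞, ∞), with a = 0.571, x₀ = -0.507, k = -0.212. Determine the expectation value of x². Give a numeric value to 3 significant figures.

⟨x²⟩ = ∫ x²·|χ|² dx / ∫|χ|² dx (integrals over the domain).
Gaussian moments (u = x − x₀): ∫u^(2j)·e^(−2au²) du = (2j−1)!!/(4a)^j · √(π/(2a)), odd powers integrate to 0; here √(π/(2a)) = 1.6586.
State is unnormalized: ∫|χ|² dx = 1.6586, and ∫χ*·x²·χ dx = 1.1525, so ⟨x²⟩ = 1.1525 / 1.6586.
⟨x²⟩ = 0.69488.

0.695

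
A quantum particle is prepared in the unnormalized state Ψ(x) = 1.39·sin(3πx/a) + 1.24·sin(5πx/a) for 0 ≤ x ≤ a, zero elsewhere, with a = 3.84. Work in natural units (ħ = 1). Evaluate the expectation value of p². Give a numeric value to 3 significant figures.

p² Ψ = −ħ² d²Ψ/dx²; ⟨p²⟩ = −ħ² ∫ Ψ*·Ψ'' dx / ∫|Ψ|² dx.
d²/dx² sin(jπx/a) = −(jπ/a)²·sin(jπx/a); on 0 ≤ x ≤ a, ∫sin²(jπx/a) dx = a/2 and ∫sin(jπx/a)·sin(lπx/a) dx = 0 for j ≠ l, so only diagonal terms survive in ∫|Ψ|² and ∫Ψ·Ψ″; ∫Ψ·Ψ′ dx = [Ψ²/2] between the walls = 0.
State is unnormalized: ∫|Ψ|² dx = 6.6618, and ∫Ψ*·(−ħ² Ψ'') dx = 71.746, so ⟨p²⟩ = 71.746 / 6.6618.
⟨p²⟩ = 10.770.

10.8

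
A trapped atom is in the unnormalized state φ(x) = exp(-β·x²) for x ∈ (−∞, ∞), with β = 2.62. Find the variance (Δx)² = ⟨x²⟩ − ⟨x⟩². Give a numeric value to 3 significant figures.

0.0954

Compute ⟨x⟩ and ⟨x²⟩ separately, then (Δx)² = ⟨x²⟩ − ⟨x⟩².
Gaussian moments: ∫x^(2j)·e^(−2βx²) dx = (2j−1)!!/(4β)^j · √(π/(2β)), odd powers integrate to 0; here √(π/(2β)) = 0.77430.
Normalization: ∫|φ|² dx = 0.77430.
⟨x⟩ = 0.0000 and ⟨x²⟩ = 0.095420.
(Δx)² = 0.095420 − (0.0000)² = 0.095420.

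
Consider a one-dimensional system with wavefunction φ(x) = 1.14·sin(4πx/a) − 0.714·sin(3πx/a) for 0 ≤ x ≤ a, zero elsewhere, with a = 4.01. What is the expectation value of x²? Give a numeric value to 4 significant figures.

⟨x²⟩ = ∫ x²·|φ|² dx / ∫|φ|² dx (integrals over the domain).
On 0 ≤ x ≤ a (j ≠ l): ∫sin²(jπx/a) dx = a/2, ∫sin(jπx/a)·sin(lπx/a) dx = 0; diagonal moments ∫x·sin²(jπx/a) dx = a²/4, ∫x²·sin²(jπx/a) dx = a³·(1/6 − 1/(4j²π²)); cross terms ∫x·sin(jπx/a)·sin(lπx/a) dx = 0 for j + l even and −4jla²/(π²(j² − l²)²) for j + l odd, ∫x²·sin(jπx/a)·sin(lπx/a) dx = (−1)^(j+l)·4jla³/(π²(j² − l²)²); higher powers the same way via product-to-sum and parts.
State is unnormalized: ∫|φ|² dx = 3.6278, and ∫φ*·x²·φ dx = 29.639, so ⟨x²⟩ = 29.639 / 3.6278.
⟨x²⟩ = 8.1698.

8.170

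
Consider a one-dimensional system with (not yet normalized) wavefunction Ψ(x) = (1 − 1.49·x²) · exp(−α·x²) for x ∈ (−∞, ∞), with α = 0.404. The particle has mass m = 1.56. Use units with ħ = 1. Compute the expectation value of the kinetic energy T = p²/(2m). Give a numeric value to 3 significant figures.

0.667

T = −(ħ²/2m) d²/dx², so ⟨T⟩ = −(ħ²/2m) ∫ Ψ*·Ψ'' dx / ∫|Ψ|² dx; with m = 1.56.
Expand each integrand as polynomial × e^(−2αx²) and use ∫x^(2j)·e^(−2αx²) dx = (2j−1)!!/(4α)^j · √(π/(2α)), odd powers → 0; here √(π/(2α)) = 1.9718. Differentiate with the product rule, d/dx e^(−αx²) = −2αx·e^(−αx²).
State is unnormalized: ∫|Ψ|² dx = 3.3646, and ∫Ψ*·(−ħ²/2m · Ψ'') dx = 2.2456, so ⟨T⟩ = 2.2456 / 3.3646.
⟨T⟩ = 0.66741.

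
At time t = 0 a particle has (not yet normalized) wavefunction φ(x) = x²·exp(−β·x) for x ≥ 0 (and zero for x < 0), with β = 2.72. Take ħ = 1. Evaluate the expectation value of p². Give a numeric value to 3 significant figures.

p² φ = −ħ² d²φ/dx²; ⟨p²⟩ = −ħ² ∫ φ*·φ'' dx / ∫|φ|² dx.
Differentiate x²·exp(−β·x) with the product rule; every integrand then reduces to terms xʲ·e^(−2βx) on [0, ∞), with ∫₀^∞ xʲ·e^(−2βx) dx = j!/(2β)^(j+1).
State is unnormalized: ∫|φ|² dx = 0.0050375, and ∫φ*·(−ħ² φ'') dx = 0.012423, so ⟨p²⟩ = 0.012423 / 0.0050375.
⟨p²⟩ = 2.4661.

2.47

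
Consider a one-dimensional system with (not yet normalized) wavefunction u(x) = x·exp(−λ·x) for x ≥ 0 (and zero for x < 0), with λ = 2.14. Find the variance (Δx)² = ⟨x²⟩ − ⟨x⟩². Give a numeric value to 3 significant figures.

Compute ⟨x⟩ and ⟨x²⟩ separately, then (Δx)² = ⟨x²⟩ − ⟨x⟩².
Every integrand reduces to terms xʲ·e^(−2λx) on [0, ∞); use ∫₀^∞ xʲ·e^(−2λx) dx = j!/(2λ)^(j+1).
Normalization: ∫|u|² dx = 0.025509.
⟨x⟩ = 0.70093 and ⟨x²⟩ = 0.65508.
(Δx)² = 0.65508 − (0.70093)² = 0.16377.

0.164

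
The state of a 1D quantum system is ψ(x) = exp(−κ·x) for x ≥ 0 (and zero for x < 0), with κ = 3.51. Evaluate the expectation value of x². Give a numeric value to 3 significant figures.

⟨x²⟩ = ∫ x²·|ψ|² dx / ∫|ψ|² dx (integrals over the domain).
Every integrand reduces to terms xʲ·e^(−2κx) on [0, ∞); use ∫₀^∞ xʲ·e^(−2κx) dx = j!/(2κ)^(j+1).
State is unnormalized: ∫|ψ|² dx = 0.14245, and ∫ψ*·x²·ψ dx = 0.0057812, so ⟨x²⟩ = 0.0057812 / 0.14245.
⟨x²⟩ = 0.040584.

0.0406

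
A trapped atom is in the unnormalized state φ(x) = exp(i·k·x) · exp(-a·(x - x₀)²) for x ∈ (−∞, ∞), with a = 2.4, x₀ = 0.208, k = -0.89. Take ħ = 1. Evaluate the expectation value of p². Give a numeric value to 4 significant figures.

p² φ = −ħ² d²φ/dx²; ⟨p²⟩ = −ħ² ∫ φ*·φ'' dx / ∫|φ|² dx.
Gaussian moments (u = x − x₀): ∫u^(2j)·e^(−2au²) du = (2j−1)!!/(4a)^j · √(π/(2a)), odd powers integrate to 0; here √(π/(2a)) = 0.80901. Derivatives: φ′ = (ik − 2au)·φ, φ″ = ((ik − 2au)² − 2a)·φ; the odd-in-u pieces drop out.
State is unnormalized: ∫|φ|² dx = 0.80901, and ∫φ*·(−ħ² φ'') dx = 2.5824, so ⟨p²⟩ = 2.5824 / 0.80901.
⟨p²⟩ = 3.1921.

3.192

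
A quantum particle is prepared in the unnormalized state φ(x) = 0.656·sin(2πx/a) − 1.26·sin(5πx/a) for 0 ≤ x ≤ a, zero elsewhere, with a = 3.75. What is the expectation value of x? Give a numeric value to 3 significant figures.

1.93

⟨x⟩ = ∫ x·|φ|² dx / ∫|φ|² dx (integrals over the domain).
On 0 ≤ x ≤ a (j ≠ l): ∫sin²(jπx/a) dx = a/2, ∫sin(jπx/a)·sin(lπx/a) dx = 0; diagonal moments ∫x·sin²(jπx/a) dx = a²/4, ∫x²·sin²(jπx/a) dx = a³·(1/6 − 1/(4j²π²)); cross terms ∫x·sin(jπx/a)·sin(lπx/a) dx = 0 for j + l even and −4jla²/(π²(j² − l²)²) for j + l odd, ∫x²·sin(jπx/a)·sin(lπx/a) dx = (−1)^(j+l)·4jla³/(π²(j² − l²)²); higher powers the same way via product-to-sum and parts.
State is unnormalized: ∫|φ|² dx = 3.7836, and ∫φ*·x·φ dx = 7.3079, so ⟨x⟩ = 7.3079 / 3.7836.
⟨x⟩ = 1.9315.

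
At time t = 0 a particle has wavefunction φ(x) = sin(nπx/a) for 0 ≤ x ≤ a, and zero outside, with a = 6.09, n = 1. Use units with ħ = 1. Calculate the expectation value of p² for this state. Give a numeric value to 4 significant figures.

0.2661

p² φ = −ħ² d²φ/dx²; ⟨p²⟩ = −ħ² ∫ φ*·φ'' dx / ∫|φ|² dx.
d/dx sin(nπx/a) = (nπ/a)·cos(nπx/a) and d²/dx² sin(nπx/a) = −(nπ/a)²·sin(nπx/a); on 0 ≤ x ≤ a, ∫sin²(nπx/a) dx = a/2 and ∫sin(nπx/a)·cos(nπx/a) dx = 0.
State is unnormalized: ∫|φ|² dx = 3.0450, and ∫φ*·(−ħ² φ'') dx = 0.81031, so ⟨p²⟩ = 0.81031 / 3.0450.
⟨p²⟩ = 0.26611.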